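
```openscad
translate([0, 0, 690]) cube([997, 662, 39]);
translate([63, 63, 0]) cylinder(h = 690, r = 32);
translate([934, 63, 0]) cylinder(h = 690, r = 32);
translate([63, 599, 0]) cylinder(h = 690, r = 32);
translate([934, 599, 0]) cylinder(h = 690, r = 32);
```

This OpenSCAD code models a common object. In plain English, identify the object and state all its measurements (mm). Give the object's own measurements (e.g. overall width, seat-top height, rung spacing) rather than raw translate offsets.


A rectangular dining table. The top is 997×662×39 mm with its upper surface at z = 729 mm. It stands on four round legs of 64 mm diameter, each leg's bounding box inset 31 mm from the nearest pair of top edges, running from the floor to the underside of the top.


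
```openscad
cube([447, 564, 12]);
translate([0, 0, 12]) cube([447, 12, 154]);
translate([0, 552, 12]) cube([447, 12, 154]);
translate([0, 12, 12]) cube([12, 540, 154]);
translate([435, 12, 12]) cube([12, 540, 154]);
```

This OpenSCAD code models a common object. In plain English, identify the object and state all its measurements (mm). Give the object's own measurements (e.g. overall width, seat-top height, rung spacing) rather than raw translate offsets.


An open-topped rectangular box: outside dimensions 447×564×166 mm, with a uniform wall and base thickness of 12 mm. The base is a full 447×564 slab on the floor; four walls sit on top of the base. The front and back walls (the −y and +y sides) span the full width; the two side walls fit between them.


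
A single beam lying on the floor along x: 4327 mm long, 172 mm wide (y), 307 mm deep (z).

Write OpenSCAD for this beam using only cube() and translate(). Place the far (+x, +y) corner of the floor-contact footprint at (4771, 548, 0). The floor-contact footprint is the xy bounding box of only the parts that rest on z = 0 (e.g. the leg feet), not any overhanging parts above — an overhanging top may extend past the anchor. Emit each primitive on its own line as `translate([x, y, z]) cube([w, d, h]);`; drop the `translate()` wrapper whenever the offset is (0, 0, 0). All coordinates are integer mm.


translate([444, 376, 0]) cube([4327, 172, 307]);


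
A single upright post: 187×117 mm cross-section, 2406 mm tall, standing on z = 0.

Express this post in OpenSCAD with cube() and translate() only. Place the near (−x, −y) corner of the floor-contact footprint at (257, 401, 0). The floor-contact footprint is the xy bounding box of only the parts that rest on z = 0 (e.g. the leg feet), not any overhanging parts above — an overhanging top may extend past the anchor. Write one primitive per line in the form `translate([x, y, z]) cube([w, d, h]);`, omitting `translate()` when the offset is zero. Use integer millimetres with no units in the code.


translate([257, 401, 0]) cube([187, 117, 2406]);


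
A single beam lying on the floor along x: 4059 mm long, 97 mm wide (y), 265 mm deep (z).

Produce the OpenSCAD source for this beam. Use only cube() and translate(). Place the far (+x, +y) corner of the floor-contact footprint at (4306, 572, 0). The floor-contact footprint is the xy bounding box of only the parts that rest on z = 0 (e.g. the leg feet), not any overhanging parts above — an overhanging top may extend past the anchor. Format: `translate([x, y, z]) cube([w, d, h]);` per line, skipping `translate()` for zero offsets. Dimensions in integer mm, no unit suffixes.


translate([247, 475, 0]) cube([4059, 97, 265]);


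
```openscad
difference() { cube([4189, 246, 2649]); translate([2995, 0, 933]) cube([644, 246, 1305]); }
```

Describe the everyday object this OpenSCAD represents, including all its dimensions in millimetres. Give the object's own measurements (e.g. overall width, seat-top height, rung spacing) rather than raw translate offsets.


A wall 4189 mm long (x), 246 mm thick (y), 2649 mm tall, with a rectangular window opening cut through it. The opening is 644 mm wide and 1305 mm tall; its sill is at z = 933 mm and its near (−x) edge is 2995 mm from the wall's −x end. The opening passes through the full wall thickness.


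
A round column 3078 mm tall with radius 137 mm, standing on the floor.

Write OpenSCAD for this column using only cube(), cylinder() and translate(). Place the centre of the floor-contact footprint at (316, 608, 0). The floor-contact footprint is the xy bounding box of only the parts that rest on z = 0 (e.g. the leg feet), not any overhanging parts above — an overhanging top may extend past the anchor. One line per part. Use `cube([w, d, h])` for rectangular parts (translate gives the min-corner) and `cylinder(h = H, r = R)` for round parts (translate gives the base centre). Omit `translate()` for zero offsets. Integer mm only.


translate([316, 608, 0]) cylinder(h = 3078, r = 137);


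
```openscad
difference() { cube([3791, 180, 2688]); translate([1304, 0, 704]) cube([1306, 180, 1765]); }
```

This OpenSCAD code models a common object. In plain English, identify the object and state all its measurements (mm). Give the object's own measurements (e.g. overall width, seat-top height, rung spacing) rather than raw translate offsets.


A wall 3791 mm long (x), 180 mm thick (y), 2688 mm tall, with a rectangular window opening cut through it. The opening is 1306 mm wide and 1765 mm tall; its sill is at z = 704 mm and its near (−x) edge is 1304 mm from the wall's −x end. The opening passes through the full wall thickness.


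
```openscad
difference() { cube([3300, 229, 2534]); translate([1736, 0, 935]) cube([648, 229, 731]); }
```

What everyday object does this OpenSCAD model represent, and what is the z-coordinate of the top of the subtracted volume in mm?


A wall with a window opening. The window head height is 1666 mm.

A wall with a rectangular opening subtracted — a window. Sill at z = 935, opening 731 mm tall, so the head is at 935 + 731 = 1666 mm.


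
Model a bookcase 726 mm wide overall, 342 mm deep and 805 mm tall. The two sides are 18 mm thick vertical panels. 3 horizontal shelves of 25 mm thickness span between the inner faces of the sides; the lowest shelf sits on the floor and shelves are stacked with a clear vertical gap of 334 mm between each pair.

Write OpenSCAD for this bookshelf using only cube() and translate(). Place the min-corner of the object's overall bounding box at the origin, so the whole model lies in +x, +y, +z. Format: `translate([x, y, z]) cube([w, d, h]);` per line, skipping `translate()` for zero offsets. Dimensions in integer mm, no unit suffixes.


cube([18, 342, 805]);
translate([708, 0, 0]) cube([18, 342, 805]);
translate([18, 0, 0]) cube([690, 342, 25]);
translate([18, 0, 359]) cube([690, 342, 25]);
translate([18, 0, 718]) cube([690, 342, 25]);


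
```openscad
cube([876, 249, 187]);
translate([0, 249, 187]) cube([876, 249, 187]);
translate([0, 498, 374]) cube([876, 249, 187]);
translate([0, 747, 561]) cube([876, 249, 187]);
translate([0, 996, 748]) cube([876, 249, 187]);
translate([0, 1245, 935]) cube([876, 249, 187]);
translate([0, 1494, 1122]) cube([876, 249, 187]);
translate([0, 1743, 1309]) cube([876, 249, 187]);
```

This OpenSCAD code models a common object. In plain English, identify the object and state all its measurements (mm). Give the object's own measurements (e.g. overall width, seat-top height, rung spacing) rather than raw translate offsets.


A straight staircase of 8 solid steps. Each step is 876 mm wide (x), 249 mm deep (y, the going) and 187 mm tall (the rise). The first step rests on the floor; each subsequent step sits one going further in +y and one rise higher in +z, directly behind and above the previous step with no overlap.


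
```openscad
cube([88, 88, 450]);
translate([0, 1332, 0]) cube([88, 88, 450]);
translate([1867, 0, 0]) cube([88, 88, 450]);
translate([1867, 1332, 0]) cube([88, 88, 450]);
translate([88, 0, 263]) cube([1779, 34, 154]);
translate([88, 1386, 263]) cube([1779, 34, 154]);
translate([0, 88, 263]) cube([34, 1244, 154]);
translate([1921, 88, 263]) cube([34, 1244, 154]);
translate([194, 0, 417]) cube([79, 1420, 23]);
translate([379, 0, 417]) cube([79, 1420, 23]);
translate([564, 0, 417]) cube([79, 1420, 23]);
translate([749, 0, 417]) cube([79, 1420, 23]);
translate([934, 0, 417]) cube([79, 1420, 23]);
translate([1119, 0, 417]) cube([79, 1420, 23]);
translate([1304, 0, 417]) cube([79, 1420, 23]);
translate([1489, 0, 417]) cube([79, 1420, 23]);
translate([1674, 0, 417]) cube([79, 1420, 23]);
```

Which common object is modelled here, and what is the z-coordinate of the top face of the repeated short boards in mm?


A bed frame. The slat-top height is 440 mm.

Four posts, four rails, and a row of slats — a bed frame. Slats sit on the rails at z = 263 + 154 = 417; with slat thickness 23, the top is 440 mm.


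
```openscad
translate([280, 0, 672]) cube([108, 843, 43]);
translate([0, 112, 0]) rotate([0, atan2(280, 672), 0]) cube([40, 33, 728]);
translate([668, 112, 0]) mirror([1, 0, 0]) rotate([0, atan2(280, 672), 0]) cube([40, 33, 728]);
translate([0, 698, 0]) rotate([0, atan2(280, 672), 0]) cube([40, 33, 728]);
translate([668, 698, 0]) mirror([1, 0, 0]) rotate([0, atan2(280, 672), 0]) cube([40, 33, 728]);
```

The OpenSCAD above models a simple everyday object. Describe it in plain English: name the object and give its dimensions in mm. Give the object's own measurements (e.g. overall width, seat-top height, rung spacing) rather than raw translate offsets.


A sawhorse. A 108×843×43 mm beam (x, y, z) sits on two A-frame leg pairs. Each pair is two raked legs of 40×33 mm section (33 mm along y) splaying symmetrically in x. Each leg rises 672 mm vertically over 280 mm of horizontal reach and is 728 mm long along its own axis. Every leg's outer bottom edge rests on the floor and its outer top edge meets a bottom edge of the beam — the left legs (tilting toward +x) meet the beam's −x bottom edge, the right legs (their mirror images, tilting toward −x) meet its +x bottom edge — so the leg tops tuck under the beam, the beam's underside is 672 mm above the floor, and the feet are 668 mm apart outside-to-outside with the beam centred between them. The two leg pairs are set in 112 mm from either end of the beam.


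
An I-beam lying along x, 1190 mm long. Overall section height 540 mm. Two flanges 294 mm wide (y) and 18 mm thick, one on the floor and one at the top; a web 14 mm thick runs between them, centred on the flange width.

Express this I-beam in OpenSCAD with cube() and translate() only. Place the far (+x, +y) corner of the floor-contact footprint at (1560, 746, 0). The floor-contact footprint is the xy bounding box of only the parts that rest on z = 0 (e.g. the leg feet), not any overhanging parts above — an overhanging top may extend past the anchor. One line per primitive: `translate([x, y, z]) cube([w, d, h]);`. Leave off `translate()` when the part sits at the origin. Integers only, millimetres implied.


translate([370, 452, 0]) cube([1190, 294, 18]);
translate([370, 592, 18]) cube([1190, 14, 504]);
translate([370, 452, 522]) cube([1190, 294, 18]);


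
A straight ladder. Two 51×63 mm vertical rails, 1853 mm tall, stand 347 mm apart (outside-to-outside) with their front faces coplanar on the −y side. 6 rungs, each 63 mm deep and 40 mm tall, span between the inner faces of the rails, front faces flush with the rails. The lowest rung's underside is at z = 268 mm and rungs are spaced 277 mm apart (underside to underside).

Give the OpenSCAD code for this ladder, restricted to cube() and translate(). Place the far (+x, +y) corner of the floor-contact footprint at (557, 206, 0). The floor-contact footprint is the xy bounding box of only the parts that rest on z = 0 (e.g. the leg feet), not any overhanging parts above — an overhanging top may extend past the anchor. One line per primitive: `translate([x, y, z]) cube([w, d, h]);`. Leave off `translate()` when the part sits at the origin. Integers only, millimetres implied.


translate([210, 143, 0]) cube([51, 63, 1853]);
translate([506, 143, 0]) cube([51, 63, 1853]);
translate([261, 143, 268]) cube([245, 63, 40]);
translate([261, 143, 545]) cube([245, 63, 40]);
translate([261, 143, 822]) cube([245, 63, 40]);
translate([261, 143, 1099]) cube([245, 63, 40]);
translate([261, 143, 1376]) cube([245, 63, 40]);
translate([261, 143, 1653]) cube([245, 63, 40]);


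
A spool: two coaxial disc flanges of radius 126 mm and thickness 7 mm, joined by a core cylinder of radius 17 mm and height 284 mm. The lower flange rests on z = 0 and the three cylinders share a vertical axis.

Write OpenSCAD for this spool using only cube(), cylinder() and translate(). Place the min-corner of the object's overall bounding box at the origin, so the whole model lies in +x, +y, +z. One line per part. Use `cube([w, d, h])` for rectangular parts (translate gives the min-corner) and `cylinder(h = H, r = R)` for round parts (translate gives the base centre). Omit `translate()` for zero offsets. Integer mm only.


translate([126, 126, 0]) cylinder(h = 7, r = 126);
translate([126, 126, 7]) cylinder(h = 284, r = 17);
translate([126, 126, 291]) cylinder(h = 7, r = 126);


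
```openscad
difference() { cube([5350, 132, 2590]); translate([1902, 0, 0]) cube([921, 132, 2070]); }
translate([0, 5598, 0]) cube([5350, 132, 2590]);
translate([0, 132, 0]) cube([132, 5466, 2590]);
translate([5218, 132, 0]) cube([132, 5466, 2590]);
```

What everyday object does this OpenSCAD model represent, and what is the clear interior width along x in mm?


A single room. The interior width is 5086 mm.

Four walls enclosing a rectangle with a door in the front wall — a room. Outside width 5350 minus two 132 mm walls gives 5086 mm.


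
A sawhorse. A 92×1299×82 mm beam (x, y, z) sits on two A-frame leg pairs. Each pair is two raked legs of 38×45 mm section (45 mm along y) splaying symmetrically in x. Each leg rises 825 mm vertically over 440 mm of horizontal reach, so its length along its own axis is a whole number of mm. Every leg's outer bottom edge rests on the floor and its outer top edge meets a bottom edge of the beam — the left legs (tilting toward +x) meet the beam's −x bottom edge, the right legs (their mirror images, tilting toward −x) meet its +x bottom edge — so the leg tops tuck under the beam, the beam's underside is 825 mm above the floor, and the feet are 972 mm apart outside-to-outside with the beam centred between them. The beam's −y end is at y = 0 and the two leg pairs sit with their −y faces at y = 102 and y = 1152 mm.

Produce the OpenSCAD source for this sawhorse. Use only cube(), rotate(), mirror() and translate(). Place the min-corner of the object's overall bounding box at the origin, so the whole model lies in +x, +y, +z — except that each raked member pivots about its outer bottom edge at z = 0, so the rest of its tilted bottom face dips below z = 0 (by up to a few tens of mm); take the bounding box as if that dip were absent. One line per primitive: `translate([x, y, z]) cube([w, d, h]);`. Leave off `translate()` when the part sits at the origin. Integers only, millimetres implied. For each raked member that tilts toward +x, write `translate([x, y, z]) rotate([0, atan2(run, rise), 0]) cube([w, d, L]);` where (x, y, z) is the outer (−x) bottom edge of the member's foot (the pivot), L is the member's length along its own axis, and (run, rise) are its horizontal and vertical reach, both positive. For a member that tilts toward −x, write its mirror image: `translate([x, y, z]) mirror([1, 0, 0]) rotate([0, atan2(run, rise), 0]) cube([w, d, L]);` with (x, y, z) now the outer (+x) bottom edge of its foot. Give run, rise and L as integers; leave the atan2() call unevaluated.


translate([440, 0, 825]) cube([92, 1299, 82]);
translate([0, 102, 0]) rotate([0, atan2(440, 825), 0]) cube([38, 45, 935]);
translate([972, 102, 0]) mirror([1, 0, 0]) rotate([0, atan2(440, 825), 0]) cube([38, 45, 935]);
translate([0, 1152, 0]) rotate([0, atan2(440, 825), 0]) cube([38, 45, 935]);
translate([972, 1152, 0]) mirror([1, 0, 0]) rotate([0, atan2(440, 825), 0]) cube([38, 45, 935]);


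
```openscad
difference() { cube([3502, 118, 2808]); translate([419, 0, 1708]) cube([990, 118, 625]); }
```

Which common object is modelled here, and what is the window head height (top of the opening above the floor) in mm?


A wall with a window opening. The window head height is 2333 mm.

A wall with a rectangular opening subtracted — a window. Sill at z = 1708, opening 625 mm tall, so the head is at 1708 + 625 = 2333 mm.


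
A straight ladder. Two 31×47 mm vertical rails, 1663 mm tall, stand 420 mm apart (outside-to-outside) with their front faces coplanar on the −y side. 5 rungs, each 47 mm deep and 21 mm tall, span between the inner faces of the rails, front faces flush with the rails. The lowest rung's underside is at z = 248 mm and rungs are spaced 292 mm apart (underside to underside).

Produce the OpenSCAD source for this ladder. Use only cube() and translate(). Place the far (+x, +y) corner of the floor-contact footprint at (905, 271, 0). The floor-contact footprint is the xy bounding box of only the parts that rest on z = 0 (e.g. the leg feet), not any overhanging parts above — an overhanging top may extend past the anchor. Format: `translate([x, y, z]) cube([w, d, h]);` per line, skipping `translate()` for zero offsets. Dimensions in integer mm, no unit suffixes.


translate([485, 224, 0]) cube([31, 47, 1663]);
translate([874, 224, 0]) cube([31, 47, 1663]);
translate([516, 224, 248]) cube([358, 47, 21]);
translate([516, 224, 540]) cube([358, 47, 21]);
translate([516, 224, 832]) cube([358, 47, 21]);
translate([516, 224, 1124]) cube([358, 47, 21]);
translate([516, 224, 1416]) cube([358, 47, 21]);


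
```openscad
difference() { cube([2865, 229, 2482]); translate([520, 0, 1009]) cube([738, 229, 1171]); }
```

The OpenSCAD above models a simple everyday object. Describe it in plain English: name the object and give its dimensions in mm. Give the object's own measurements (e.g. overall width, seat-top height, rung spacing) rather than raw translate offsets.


A wall 2865 mm long (x), 229 mm thick (y), 2482 mm tall, with a rectangular window opening cut through it. The opening is 738 mm wide and 1171 mm tall; its sill is at z = 1009 mm and its near (−x) edge is 520 mm from the wall's −x end. The opening passes through the full wall thickness.


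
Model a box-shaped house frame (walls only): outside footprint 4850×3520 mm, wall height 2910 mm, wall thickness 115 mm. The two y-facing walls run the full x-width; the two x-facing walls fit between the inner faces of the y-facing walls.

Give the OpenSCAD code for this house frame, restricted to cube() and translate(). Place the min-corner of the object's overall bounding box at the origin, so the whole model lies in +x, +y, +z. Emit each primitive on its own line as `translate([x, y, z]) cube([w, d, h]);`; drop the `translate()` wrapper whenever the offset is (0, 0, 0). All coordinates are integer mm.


cube([4850, 115, 2910]);
translate([0, 3405, 0]) cube([4850, 115, 2910]);
translate([0, 115, 0]) cube([115, 3290, 2910]);
translate([4735, 115, 0]) cube([115, 3290, 2910]);


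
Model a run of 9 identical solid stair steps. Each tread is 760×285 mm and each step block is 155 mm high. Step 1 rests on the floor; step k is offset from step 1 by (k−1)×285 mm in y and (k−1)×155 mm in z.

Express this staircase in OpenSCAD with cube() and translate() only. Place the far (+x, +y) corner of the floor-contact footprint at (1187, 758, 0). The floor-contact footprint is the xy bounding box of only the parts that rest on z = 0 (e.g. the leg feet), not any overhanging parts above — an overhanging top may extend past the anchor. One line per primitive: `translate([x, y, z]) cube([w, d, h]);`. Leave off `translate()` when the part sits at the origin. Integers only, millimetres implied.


translate([427, 473, 0]) cube([760, 285, 155]);
translate([427, 758, 155]) cube([760, 285, 155]);
translate([427, 1043, 310]) cube([760, 285, 155]);
translate([427, 1328, 465]) cube([760, 285, 155]);
translate([427, 1613, 620]) cube([760, 285, 155]);
translate([427, 1898, 775]) cube([760, 285, 155]);
translate([427, 2183, 930]) cube([760, 285, 155]);
translate([427, 2468, 1085]) cube([760, 285, 155]);
translate([427, 2753, 1240]) cube([760, 285, 155]);


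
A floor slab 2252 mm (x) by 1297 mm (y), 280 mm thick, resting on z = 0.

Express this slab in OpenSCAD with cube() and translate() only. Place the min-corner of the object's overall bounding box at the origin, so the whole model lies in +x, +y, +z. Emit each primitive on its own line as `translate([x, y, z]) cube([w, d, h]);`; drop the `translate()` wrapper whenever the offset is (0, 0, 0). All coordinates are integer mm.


cube([2252, 1297, 280]);


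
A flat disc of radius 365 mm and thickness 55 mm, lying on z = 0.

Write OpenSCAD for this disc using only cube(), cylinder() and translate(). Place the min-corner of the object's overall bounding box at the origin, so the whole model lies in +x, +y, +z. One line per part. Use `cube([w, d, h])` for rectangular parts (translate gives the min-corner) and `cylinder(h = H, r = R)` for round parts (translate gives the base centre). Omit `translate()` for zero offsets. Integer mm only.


translate([365, 365, 0]) cylinder(h = 55, r = 365);


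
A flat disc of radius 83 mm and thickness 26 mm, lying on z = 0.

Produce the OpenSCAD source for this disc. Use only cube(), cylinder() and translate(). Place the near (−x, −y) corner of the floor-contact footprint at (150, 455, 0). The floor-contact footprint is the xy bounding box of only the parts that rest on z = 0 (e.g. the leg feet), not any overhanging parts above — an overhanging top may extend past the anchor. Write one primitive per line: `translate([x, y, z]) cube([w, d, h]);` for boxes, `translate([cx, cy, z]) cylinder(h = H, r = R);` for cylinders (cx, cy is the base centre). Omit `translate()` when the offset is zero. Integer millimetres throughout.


translate([233, 538, 0]) cylinder(h = 26, r = 83);


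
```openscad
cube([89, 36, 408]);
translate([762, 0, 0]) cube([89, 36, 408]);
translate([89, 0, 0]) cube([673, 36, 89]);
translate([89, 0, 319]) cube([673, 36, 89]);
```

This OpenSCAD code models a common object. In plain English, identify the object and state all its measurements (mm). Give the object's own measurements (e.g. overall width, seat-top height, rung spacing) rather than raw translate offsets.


A rectangular picture frame lying in the x–z plane (depth along y). The opening is 673 mm wide (x) by 230 mm tall (z), surrounded by a border 89 mm wide on all four sides. The frame is 36 mm deep and is made of two full-height vertical stiles with two horizontal rails fitted between them.


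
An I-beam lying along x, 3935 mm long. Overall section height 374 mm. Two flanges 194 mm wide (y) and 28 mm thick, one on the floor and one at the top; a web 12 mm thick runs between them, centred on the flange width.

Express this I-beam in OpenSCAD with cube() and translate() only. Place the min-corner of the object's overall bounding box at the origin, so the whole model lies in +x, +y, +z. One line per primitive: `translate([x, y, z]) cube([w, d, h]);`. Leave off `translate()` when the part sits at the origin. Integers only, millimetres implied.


cube([3935, 194, 28]);
translate([0, 91, 28]) cube([3935, 12, 318]);
translate([0, 0, 346]) cube([3935, 194, 28]);


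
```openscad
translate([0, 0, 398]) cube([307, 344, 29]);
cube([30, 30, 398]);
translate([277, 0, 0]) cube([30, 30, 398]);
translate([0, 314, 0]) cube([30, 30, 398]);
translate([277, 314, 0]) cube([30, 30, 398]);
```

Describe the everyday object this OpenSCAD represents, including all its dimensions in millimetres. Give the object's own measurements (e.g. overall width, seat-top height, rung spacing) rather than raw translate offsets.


A four-legged stool. The seat is a 307×344×29 mm slab whose top surface is at z = 427 mm; four square legs, each 30×30 mm in cross-section, run from the floor (z = 0) to the underside of the seat, each flush with a corner of the seat.


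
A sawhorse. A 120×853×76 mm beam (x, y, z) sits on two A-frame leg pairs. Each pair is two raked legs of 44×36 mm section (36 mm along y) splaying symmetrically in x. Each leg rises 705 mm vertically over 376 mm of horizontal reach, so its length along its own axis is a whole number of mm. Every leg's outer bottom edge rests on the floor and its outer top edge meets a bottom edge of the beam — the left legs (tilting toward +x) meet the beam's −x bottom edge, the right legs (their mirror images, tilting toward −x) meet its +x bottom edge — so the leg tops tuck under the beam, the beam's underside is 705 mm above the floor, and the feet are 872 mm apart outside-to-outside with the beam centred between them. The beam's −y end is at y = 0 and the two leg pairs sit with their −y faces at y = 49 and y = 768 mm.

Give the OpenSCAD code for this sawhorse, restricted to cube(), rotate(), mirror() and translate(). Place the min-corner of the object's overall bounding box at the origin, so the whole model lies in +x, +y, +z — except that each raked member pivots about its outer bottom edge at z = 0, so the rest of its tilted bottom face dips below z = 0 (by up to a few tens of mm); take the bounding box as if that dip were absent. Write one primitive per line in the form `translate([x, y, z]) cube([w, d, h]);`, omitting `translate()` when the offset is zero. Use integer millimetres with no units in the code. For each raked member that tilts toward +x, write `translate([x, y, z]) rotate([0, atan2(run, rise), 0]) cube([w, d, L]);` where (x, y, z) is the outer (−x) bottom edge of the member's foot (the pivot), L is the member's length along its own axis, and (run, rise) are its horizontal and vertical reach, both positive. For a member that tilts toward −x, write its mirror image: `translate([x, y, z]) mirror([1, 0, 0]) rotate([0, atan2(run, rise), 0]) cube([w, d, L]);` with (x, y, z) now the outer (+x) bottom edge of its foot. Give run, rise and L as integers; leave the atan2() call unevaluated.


translate([376, 0, 705]) cube([120, 853, 76]);
translate([0, 49, 0]) rotate([0, atan2(376, 705), 0]) cube([44, 36, 799]);
translate([872, 49, 0]) mirror([1, 0, 0]) rotate([0, atan2(376, 705), 0]) cube([44, 36, 799]);
translate([0, 768, 0]) rotate([0, atan2(376, 705), 0]) cube([44, 36, 799]);
translate([872, 768, 0]) mirror([1, 0, 0]) rotate([0, atan2(376, 705), 0]) cube([44, 36, 799]);


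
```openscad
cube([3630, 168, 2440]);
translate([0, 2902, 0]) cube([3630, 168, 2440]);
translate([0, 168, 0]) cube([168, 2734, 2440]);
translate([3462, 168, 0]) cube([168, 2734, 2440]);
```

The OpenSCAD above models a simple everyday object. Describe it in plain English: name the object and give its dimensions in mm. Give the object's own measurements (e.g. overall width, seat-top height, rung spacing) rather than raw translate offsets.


The wall frame of a small rectangular building: four walls, each 2440 mm tall and 168 mm thick, enclosing a footprint 3630 mm (x) by 3070 mm (y) outside-to-outside, with no floor or roof. The front and back walls (the −y and +y sides) span the full width; the two side walls fit between them.


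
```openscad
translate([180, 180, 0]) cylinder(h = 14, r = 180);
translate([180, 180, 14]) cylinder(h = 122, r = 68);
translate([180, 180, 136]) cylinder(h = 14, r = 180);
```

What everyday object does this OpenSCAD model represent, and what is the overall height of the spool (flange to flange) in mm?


A spool. The overall height is 150 mm.

Three coaxial cylinders, large–small–large — a spool. Two 14 mm flanges and a 122 mm core give 14 + 122 + 14 = 150 mm.


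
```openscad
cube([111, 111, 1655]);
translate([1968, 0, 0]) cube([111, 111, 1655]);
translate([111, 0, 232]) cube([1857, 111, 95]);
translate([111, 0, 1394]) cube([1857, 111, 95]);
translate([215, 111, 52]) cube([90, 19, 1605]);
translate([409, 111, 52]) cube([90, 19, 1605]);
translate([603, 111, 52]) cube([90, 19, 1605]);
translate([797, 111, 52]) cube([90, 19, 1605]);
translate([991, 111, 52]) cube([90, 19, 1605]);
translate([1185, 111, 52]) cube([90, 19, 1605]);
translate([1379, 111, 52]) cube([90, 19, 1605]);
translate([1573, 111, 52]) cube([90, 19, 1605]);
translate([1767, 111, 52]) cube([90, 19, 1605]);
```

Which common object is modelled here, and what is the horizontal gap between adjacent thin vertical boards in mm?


A fence section. The picket gap is 104 mm.

Two posts, two rails, 9 pickets — a fence section. Span 1857 mm holds 9 pickets of 90 mm with 10 equal gaps: ⌊(1857 − 9·90) / 10⌋ = 104 mm.


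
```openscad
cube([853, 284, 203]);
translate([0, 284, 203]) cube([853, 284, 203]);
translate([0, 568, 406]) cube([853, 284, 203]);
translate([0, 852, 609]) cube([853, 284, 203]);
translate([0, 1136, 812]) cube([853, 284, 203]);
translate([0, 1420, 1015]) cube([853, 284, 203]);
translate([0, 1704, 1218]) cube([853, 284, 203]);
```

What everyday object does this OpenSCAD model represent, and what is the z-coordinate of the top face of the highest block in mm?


A staircase. The total rise is 1421 mm.

7 identical blocks, each offset up and back from the previous — a staircase. Each step is 203 mm tall and there are 7 of them, so the total rise is 7 × 203 = 1421 mm.


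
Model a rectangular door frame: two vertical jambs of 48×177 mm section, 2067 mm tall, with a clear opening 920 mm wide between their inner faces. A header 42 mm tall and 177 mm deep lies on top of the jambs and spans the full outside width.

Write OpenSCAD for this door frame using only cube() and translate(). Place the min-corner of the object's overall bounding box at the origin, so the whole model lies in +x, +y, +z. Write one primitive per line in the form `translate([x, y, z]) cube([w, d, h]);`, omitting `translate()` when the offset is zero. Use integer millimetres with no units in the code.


cube([48, 177, 2067]);
translate([968, 0, 0]) cube([48, 177, 2067]);
translate([0, 0, 2067]) cube([1016, 177, 42]);


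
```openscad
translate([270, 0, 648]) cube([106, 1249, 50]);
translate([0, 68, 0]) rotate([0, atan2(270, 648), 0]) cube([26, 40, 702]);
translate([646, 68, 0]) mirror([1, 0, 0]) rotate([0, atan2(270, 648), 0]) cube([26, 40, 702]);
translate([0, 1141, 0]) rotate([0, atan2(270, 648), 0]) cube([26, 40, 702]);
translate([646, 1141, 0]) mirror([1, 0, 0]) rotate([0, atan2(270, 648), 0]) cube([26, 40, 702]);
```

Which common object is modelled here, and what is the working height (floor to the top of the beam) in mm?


A sawhorse. The overall height is 698 mm.

A beam across two mirrored pairs of raked legs — a sawhorse. The beam's underside is at z = 648 (matching the legs' vertical rise in atan2(270, 648)) and the beam is 50 mm tall, so its top is at 648 + 50 = 698 mm. The raked legs top out at the beam's underside, so that is the highest point.


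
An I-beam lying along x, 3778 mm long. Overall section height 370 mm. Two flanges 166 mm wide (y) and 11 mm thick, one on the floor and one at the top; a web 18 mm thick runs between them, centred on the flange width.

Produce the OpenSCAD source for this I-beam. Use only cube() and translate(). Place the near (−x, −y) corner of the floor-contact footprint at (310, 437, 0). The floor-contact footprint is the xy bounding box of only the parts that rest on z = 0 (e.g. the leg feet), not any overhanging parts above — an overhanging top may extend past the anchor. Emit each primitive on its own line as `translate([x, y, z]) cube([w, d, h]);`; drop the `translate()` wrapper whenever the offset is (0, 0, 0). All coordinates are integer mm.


translate([310, 437, 0]) cube([3778, 166, 11]);
translate([310, 511, 11]) cube([3778, 18, 348]);
translate([310, 437, 359]) cube([3778, 166, 11]);


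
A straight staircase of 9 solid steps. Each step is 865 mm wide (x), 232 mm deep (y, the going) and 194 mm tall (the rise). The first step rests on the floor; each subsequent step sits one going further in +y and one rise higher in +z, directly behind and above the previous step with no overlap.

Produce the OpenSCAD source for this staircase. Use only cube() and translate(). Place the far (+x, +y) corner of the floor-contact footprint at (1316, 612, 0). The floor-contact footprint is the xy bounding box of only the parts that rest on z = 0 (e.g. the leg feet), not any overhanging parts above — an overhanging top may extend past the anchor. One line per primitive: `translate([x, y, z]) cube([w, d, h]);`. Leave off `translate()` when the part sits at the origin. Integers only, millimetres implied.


translate([451, 380, 0]) cube([865, 232, 194]);
translate([451, 612, 194]) cube([865, 232, 194]);
translate([451, 844, 388]) cube([865, 232, 194]);
translate([451, 1076, 582]) cube([865, 232, 194]);
translate([451, 1308, 776]) cube([865, 232, 194]);
translate([451, 1540, 970]) cube([865, 232, 194]);
translate([451, 1772, 1164]) cube([865, 232, 194]);
translate([451, 2004, 1358]) cube([865, 232, 194]);
translate([451, 2236, 1552]) cube([865, 232, 194]);


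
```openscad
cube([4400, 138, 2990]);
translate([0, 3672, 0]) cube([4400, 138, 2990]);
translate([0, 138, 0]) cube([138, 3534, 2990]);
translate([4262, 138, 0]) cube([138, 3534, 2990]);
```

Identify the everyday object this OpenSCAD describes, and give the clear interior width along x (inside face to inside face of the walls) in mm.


A house (or room) frame. The interior width is 4124 mm.

Four 2990 mm walls enclosing a rectangle with no floor or roof — a room or house frame. Outside width is 4400 mm and wall thickness is 138 mm, so the interior width is 4400 − 2 × 138 = 4124 mm.


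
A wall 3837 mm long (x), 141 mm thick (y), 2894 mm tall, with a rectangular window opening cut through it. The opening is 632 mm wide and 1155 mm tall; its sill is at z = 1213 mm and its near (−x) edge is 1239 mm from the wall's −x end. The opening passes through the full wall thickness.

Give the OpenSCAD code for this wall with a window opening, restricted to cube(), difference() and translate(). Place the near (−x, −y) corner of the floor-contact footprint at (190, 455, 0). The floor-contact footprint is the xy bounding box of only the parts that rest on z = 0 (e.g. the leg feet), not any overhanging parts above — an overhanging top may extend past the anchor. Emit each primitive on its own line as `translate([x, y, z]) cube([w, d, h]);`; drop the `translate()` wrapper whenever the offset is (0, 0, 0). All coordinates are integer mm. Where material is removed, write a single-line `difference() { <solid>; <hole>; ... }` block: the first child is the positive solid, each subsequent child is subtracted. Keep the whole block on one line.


difference() { translate([190, 455, 0]) cube([3837, 141, 2894]); translate([1429, 455, 1213]) cube([632, 141, 1155]); }


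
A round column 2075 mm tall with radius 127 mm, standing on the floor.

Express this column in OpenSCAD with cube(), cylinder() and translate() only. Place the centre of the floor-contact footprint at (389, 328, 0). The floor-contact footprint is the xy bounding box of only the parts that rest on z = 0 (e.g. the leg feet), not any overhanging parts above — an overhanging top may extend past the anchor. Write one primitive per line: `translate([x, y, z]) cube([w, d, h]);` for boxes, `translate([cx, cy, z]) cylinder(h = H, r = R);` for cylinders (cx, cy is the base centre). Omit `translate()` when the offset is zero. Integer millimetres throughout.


translate([389, 328, 0]) cylinder(h = 2075, r = 127);


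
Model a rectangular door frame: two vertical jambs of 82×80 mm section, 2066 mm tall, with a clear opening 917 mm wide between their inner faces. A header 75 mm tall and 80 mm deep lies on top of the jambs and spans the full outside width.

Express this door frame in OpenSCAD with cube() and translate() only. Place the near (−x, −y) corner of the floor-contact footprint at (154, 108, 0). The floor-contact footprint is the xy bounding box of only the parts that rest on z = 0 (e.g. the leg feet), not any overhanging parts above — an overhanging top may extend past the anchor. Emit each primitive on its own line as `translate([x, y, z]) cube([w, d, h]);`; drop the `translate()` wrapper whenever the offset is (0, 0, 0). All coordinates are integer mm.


translate([154, 108, 0]) cube([82, 80, 2066]);
translate([1153, 108, 0]) cube([82, 80, 2066]);
translate([154, 108, 2066]) cube([1081, 80, 75]);


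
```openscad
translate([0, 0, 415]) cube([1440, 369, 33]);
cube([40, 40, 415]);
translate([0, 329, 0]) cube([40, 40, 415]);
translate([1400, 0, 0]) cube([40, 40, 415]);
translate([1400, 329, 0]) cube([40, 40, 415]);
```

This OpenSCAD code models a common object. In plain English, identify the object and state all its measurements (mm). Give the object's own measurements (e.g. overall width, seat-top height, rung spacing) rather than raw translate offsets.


A bench: a 1440×369 mm seat slab, 33 mm thick, top at z = 448 mm, on four 40×40 mm square legs flush with the seat corners and standing on z = 0.


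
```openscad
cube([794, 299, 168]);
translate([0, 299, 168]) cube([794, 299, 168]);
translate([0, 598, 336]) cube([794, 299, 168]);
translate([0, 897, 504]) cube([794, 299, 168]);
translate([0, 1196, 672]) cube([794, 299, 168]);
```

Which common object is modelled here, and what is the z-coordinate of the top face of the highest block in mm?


A staircase. The total rise is 840 mm.

5 identical blocks, each offset up and back from the previous — a staircase. Each step is 168 mm tall and there are 5 of them, so the total rise is 5 × 168 = 840 mm.


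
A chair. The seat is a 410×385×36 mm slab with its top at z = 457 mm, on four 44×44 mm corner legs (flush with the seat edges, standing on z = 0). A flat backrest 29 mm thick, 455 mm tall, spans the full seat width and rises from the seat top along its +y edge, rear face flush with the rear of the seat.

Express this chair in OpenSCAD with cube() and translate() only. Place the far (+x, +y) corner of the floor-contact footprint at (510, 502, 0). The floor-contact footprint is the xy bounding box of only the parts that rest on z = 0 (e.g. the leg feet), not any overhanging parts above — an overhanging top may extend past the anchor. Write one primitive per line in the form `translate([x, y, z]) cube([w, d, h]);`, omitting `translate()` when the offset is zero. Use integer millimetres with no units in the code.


translate([100, 117, 421]) cube([410, 385, 36]);
translate([100, 117, 0]) cube([44, 44, 421]);
translate([466, 117, 0]) cube([44, 44, 421]);
translate([100, 458, 0]) cube([44, 44, 421]);
translate([466, 458, 0]) cube([44, 44, 421]);
translate([100, 473, 457]) cube([410, 29, 455]);


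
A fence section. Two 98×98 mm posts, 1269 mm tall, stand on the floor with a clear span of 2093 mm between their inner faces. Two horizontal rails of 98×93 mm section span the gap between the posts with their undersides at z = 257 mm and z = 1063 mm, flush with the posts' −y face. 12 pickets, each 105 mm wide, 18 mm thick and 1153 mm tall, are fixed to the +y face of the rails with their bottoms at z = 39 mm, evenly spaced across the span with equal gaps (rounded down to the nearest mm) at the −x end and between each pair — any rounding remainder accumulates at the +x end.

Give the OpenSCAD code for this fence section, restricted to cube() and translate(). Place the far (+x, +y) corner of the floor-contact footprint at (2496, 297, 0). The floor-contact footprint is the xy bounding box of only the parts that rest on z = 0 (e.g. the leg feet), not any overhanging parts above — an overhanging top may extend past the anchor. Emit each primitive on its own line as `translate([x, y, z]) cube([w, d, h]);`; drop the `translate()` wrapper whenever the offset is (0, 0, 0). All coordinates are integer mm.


translate([207, 199, 0]) cube([98, 98, 1269]);
translate([2398, 199, 0]) cube([98, 98, 1269]);
translate([305, 199, 257]) cube([2093, 98, 93]);
translate([305, 199, 1063]) cube([2093, 98, 93]);
translate([369, 297, 39]) cube([105, 18, 1153]);
translate([538, 297, 39]) cube([105, 18, 1153]);
translate([707, 297, 39]) cube([105, 18, 1153]);
translate([876, 297, 39]) cube([105, 18, 1153]);
translate([1045, 297, 39]) cube([105, 18, 1153]);
translate([1214, 297, 39]) cube([105, 18, 1153]);
translate([1383, 297, 39]) cube([105, 18, 1153]);
translate([1552, 297, 39]) cube([105, 18, 1153]);
translate([1721, 297, 39]) cube([105, 18, 1153]);
translate([1890, 297, 39]) cube([105, 18, 1153]);
translate([2059, 297, 39]) cube([105, 18, 1153]);
translate([2228, 297, 39]) cube([105, 18, 1153]);
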